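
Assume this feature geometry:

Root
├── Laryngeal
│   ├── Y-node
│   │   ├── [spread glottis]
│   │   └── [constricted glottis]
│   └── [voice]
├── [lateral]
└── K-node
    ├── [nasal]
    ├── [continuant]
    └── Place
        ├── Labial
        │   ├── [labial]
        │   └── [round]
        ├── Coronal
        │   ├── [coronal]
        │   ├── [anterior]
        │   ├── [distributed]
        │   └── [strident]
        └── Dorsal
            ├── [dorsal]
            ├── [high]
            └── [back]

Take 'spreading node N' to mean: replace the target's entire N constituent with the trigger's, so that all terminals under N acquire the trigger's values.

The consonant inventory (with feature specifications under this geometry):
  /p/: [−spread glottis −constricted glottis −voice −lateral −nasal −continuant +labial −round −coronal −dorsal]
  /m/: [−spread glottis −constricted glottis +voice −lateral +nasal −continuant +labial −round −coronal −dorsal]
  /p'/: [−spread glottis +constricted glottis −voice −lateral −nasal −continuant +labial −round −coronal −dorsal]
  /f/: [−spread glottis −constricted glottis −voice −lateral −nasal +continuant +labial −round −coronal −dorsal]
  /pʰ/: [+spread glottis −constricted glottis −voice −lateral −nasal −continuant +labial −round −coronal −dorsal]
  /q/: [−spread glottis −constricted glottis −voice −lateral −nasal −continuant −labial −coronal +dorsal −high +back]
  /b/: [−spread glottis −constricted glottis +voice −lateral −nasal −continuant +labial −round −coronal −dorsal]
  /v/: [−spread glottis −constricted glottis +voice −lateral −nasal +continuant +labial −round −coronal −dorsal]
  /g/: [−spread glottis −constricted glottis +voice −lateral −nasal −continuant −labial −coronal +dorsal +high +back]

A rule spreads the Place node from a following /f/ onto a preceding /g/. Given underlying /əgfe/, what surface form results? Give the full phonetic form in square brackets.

Terminals under Place in this geometry: [labial], [round], [coronal], [anterior], [distributed], [strident], [dorsal], [high], [back].
After delinking /g/'s Place and linking /f/'s, the affected terminals become [+labial], [−round], [−coronal], [−dorsal]; [spread glottis], [constricted glottis], [voice], … (outside Place) are retained from /g/.
This feature bundle is that of [b], so /əgfe/ surfaces as [əbfe].

[əbfe]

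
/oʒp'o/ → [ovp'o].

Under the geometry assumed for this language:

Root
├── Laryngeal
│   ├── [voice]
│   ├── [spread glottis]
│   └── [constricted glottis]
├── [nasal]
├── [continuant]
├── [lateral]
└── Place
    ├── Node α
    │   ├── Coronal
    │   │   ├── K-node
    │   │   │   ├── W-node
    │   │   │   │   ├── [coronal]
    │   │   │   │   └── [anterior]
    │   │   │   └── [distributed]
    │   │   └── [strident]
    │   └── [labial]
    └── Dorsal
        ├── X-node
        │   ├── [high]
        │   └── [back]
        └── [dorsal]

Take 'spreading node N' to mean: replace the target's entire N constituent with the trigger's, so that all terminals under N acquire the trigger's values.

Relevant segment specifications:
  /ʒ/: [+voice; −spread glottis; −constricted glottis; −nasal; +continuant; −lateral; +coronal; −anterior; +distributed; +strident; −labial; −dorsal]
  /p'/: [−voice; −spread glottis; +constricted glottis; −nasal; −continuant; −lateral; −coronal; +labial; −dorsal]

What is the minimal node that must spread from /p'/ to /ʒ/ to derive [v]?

Node α

Comparing /ʒ/ with its surface form [v], the features that change are [labial], [coronal], [anterior], [distributed], [strident].
The smallest constituent containing every changed terminal is Node α — each of its daughters lacks at least one of the affected features.
Delinking /ʒ/'s Node α and associating /p'/'s Node α gives precisely the feature bundle of [v].
[constricted glottis], [continuant] stay as in /ʒ/ although /p'/ differs there, so no node dominating them spread; among the remaining candidates Node α is the lowest that derives the output.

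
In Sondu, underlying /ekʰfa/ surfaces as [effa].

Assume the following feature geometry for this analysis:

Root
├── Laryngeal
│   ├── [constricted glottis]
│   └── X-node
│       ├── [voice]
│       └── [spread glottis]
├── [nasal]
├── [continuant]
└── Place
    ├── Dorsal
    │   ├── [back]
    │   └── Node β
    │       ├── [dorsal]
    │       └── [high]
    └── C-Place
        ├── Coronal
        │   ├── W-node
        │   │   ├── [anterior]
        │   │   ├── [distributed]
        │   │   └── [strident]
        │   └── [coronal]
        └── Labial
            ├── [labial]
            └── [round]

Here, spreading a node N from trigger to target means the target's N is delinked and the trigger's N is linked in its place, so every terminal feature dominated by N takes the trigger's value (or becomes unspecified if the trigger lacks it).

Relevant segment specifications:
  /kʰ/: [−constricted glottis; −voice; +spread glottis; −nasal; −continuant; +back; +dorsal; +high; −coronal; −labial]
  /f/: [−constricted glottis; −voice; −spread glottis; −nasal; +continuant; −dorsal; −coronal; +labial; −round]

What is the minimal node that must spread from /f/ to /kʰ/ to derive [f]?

Comparing /kʰ/ with its surface form [f], the features that change are [spread glottis], [continuant], [labial], [round], [dorsal], [high], [back].
Tracing each changed feature up the tree, the paths first meet at Root; any lower node misses at least one of them.
If Root spreads, every terminal under it takes /f/'s value, producing [f] as observed.

Root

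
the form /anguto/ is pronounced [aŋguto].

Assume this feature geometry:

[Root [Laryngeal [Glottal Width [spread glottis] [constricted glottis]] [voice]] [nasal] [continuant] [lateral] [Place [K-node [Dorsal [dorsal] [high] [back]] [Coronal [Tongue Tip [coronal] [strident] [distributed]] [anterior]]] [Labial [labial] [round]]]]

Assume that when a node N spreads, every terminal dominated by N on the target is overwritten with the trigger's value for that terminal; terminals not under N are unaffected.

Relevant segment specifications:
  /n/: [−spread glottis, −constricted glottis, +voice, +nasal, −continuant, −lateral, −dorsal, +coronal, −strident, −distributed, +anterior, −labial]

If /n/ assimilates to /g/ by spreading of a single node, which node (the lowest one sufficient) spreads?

K-node

/n/ and [ŋ] differ in [coronal], [anterior], [distributed], [strident], [dorsal], [high], [back]; every other specified feature is identical.
Tracing each changed feature up the tree, the paths first meet at K-node; any lower node misses at least one of them.
Spreading K-node from /g/ overwrites each of those terminals with /g/'s values, yielding exactly [ŋ].
[nasal] stays as in /n/ although /g/ differs there, so no node dominating it spread; among the remaining candidates K-node is the lowest that derives the output.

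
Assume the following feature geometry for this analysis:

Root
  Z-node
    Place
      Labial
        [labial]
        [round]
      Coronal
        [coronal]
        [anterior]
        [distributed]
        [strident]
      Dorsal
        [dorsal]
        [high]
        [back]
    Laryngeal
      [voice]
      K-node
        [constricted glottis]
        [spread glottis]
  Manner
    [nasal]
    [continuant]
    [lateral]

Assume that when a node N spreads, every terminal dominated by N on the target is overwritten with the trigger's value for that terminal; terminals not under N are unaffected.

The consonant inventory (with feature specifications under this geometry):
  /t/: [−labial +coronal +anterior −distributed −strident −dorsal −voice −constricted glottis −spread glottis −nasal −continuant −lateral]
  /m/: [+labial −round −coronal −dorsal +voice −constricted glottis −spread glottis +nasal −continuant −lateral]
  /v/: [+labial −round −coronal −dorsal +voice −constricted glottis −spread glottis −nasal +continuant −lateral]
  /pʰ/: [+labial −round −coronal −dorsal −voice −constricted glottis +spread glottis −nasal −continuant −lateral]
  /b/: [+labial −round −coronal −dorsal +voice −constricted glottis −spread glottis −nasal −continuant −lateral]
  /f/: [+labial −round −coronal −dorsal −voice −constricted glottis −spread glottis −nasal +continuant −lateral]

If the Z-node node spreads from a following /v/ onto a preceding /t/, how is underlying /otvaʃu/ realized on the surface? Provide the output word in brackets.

[obvaʃu]

Terminals under Z-node in this geometry: [labial], [round], [coronal], [anterior], [distributed], [strident], [dorsal], [high], [back], [voice], [constricted glottis], [spread glottis].
The target acquires /v/'s values for everything under Z-node — [+labial], [−round], [−coronal], [−dorsal], [+voice], [−constricted glottis], [−spread glottis] — while keeping its own [nasal], [continuant], [lateral].
The resulting bundle matches /b/ in the inventory; substituting it for /t/ gives [obvaʃu].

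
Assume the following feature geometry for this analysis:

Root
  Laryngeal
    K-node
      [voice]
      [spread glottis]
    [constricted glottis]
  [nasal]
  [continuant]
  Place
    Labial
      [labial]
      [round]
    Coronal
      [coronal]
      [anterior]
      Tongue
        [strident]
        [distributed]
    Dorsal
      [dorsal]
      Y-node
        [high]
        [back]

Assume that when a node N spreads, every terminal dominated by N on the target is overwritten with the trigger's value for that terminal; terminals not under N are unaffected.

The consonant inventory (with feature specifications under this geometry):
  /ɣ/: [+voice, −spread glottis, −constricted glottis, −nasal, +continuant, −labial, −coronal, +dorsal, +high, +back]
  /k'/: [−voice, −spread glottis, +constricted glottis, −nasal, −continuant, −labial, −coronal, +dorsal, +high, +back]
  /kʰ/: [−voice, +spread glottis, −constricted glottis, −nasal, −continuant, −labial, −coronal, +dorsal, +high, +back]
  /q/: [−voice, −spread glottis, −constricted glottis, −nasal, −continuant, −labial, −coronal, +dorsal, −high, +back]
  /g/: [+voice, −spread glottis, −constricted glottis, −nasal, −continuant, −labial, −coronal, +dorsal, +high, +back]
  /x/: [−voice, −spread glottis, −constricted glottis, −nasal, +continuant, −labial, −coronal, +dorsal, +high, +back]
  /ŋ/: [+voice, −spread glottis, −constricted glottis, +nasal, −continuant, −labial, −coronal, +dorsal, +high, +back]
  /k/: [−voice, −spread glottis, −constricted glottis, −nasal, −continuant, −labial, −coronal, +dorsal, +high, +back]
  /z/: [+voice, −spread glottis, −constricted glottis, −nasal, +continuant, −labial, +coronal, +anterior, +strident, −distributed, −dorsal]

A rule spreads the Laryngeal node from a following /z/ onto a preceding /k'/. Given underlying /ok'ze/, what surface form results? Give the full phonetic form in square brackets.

Terminals under Laryngeal in this geometry: [voice], [spread glottis], [constricted glottis].
The target acquires /z/'s values for everything under Laryngeal — [+voice], [−spread glottis], [−constricted glottis] — while keeping its own [nasal], [continuant], [labial], ….
The resulting bundle matches /g/ in the inventory; substituting it for /k'/ gives [ogze].

[ogze]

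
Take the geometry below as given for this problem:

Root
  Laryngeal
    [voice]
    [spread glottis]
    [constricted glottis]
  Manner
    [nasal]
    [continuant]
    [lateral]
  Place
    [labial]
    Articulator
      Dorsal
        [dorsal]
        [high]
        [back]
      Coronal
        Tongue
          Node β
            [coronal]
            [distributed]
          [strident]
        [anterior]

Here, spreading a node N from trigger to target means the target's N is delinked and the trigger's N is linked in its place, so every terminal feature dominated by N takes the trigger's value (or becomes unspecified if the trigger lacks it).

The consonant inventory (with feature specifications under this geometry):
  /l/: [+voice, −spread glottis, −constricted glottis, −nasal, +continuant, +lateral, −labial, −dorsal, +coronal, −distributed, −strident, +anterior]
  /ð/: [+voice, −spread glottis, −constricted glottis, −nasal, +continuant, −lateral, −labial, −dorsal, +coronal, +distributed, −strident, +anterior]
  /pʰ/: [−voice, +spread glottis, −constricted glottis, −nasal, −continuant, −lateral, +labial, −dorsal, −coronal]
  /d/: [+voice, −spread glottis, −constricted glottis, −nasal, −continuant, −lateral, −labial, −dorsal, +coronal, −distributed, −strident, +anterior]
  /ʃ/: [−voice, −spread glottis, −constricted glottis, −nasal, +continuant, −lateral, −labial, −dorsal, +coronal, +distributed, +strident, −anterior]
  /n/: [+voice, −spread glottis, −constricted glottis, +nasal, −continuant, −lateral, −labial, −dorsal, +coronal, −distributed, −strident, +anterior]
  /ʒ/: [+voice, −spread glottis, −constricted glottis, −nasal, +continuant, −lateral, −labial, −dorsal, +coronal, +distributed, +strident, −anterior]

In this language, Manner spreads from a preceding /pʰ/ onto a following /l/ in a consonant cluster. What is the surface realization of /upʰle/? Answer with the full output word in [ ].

Terminals under Manner in this geometry: [nasal], [continuant], [lateral].
The target acquires /pʰ/'s values for everything under Manner — [−nasal], [−continuant], [−lateral] — while keeping its own [voice], [spread glottis], [constricted glottis], ….
The resulting bundle matches /d/ in the inventory; substituting it for /l/ gives [upʰde].

[upʰde]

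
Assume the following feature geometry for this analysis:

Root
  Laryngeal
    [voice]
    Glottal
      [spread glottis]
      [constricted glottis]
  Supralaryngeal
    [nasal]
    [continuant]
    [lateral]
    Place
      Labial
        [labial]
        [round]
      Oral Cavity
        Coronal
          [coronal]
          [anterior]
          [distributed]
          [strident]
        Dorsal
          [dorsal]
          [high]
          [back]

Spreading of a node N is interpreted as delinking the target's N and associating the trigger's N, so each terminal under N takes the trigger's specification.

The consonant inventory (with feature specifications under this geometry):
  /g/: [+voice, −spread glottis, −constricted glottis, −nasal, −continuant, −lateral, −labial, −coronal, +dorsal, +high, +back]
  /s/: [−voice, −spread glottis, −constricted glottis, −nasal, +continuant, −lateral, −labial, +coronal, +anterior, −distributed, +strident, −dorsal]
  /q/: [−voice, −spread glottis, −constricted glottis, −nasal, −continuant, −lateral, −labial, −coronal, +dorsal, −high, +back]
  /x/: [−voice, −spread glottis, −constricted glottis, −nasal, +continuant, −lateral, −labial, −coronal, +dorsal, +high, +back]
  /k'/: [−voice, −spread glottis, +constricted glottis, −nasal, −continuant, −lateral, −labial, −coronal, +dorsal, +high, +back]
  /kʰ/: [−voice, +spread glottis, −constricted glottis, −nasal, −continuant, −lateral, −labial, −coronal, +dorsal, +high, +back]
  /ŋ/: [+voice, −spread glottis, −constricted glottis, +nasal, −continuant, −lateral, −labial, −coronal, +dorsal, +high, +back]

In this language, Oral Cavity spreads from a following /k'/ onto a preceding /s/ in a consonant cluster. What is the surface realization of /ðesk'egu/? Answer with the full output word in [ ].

Terminals under Oral Cavity in this geometry: [coronal], [anterior], [distributed], [strident], [dorsal], [high], [back].
After delinking /s/'s Oral Cavity and linking /k'/'s, the affected terminals become [−coronal], [+dorsal], [+high], [+back]; [voice], [spread glottis], [constricted glottis], … (outside Oral Cavity) are retained from /s/.
Among the inventory, only /x/ has exactly this specification, giving the surface form [ðexk'egu].

[ðexk'egu]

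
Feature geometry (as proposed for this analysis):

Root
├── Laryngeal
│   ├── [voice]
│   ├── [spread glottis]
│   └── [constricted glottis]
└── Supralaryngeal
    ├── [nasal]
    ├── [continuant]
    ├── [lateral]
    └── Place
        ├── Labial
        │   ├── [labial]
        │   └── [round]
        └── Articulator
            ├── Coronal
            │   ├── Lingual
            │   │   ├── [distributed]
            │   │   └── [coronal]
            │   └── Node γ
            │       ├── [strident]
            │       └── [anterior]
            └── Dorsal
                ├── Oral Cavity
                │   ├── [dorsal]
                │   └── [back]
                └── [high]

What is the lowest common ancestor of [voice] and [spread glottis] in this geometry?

[voice] is immediately dominated by Laryngeal.
[spread glottis] is immediately dominated by Laryngeal.
The lowest node appearing on every path is Laryngeal; each proper daughter of Laryngeal fails to dominate at least one of the listed features.

Laryngeal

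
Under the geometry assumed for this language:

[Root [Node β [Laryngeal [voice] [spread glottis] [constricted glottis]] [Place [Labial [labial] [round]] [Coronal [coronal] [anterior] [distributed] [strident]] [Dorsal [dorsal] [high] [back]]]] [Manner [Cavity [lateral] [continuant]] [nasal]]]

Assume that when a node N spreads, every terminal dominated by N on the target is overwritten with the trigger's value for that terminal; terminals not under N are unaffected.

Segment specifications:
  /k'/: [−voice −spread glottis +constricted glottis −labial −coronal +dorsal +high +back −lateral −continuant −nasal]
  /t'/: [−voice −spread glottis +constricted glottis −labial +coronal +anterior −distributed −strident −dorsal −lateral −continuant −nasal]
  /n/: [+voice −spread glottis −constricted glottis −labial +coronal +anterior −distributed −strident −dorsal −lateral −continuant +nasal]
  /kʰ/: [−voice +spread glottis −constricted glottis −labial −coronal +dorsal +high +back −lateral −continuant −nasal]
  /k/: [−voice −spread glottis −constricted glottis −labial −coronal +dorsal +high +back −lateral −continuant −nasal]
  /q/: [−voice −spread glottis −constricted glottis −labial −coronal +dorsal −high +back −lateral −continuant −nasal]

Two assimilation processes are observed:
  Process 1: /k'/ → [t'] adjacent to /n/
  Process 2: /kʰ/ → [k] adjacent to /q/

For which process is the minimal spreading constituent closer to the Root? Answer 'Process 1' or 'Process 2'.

Process 1

Process 1: the features that change are [coronal], [anterior], [distributed], [strident], [dorsal], [high], [back]; the minimal node is Place (depth 2).
In Process 2, [spread glottis] changes, so the minimal spreading node is [spread glottis] at depth 3.
Depth 2 < depth 3; Process 1 involves the structurally higher constituent Place.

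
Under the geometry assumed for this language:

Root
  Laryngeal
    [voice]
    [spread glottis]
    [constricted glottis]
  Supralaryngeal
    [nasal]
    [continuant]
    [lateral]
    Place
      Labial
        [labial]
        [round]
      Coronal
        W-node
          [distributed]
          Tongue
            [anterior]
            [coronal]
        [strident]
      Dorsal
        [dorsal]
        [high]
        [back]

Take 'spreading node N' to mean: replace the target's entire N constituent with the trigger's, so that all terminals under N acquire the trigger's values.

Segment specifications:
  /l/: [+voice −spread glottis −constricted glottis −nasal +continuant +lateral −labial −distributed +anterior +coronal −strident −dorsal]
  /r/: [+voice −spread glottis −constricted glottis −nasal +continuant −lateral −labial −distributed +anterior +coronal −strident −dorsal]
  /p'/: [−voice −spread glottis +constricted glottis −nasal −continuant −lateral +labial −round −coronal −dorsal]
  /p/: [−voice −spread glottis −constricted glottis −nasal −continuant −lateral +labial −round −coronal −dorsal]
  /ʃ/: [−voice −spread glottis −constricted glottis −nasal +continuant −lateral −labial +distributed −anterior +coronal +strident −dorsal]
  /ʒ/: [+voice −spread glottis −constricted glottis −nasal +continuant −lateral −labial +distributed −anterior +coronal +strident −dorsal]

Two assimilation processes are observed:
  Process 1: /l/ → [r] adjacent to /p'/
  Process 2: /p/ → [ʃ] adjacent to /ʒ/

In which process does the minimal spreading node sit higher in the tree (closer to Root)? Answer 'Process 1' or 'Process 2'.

In Process 1, [lateral] changes, so the minimal spreading node is [lateral] at depth 2.
In Process 2, [continuant], [labial], [round], [coronal], [anterior], [distributed], [strident] change, so the minimal spreading node is Supralaryngeal at depth 1.
Supralaryngeal (depth 1) sits above [lateral] (depth 2), making Process 2 the one with the higher spreading node.

Process 2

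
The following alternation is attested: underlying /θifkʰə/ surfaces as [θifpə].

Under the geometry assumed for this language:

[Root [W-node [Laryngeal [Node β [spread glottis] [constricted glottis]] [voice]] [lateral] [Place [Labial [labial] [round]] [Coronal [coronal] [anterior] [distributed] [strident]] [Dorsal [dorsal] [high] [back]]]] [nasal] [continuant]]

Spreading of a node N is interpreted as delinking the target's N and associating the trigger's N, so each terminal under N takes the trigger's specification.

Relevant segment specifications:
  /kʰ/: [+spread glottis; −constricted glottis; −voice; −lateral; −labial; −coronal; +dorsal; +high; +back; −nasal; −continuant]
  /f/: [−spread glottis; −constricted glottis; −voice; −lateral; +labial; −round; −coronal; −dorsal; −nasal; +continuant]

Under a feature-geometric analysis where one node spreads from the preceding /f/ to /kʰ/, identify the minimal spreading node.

W-node

Feature comparison: [spread glottis], [labial], [round], [dorsal], [high], [back] differ between /kʰ/ and [p]; the remaining terminals match.
Tracing each changed feature up the tree, the paths first meet at W-node; any lower node misses at least one of them.
Delinking /kʰ/'s W-node and associating /f/'s W-node gives precisely the feature bundle of [p].
Since [continuant] is preserved even though /f/ disagrees there, no node above W-node spread.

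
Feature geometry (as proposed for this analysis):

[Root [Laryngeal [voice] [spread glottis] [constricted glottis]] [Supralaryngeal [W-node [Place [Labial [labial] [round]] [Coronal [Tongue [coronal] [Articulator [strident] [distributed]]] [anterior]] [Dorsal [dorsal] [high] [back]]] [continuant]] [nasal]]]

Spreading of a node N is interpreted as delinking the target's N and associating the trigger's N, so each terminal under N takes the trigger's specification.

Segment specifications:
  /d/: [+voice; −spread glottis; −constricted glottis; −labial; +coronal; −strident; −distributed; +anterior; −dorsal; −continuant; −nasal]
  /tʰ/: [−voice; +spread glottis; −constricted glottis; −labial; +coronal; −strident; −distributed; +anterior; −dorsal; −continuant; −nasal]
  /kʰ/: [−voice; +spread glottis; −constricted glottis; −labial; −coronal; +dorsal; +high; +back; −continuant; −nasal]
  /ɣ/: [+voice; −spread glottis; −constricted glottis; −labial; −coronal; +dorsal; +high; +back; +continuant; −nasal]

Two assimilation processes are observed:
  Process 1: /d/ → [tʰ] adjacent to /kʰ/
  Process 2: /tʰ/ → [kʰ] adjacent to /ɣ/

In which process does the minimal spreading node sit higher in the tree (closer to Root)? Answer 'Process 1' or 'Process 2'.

Process 1

Process 1 alters [voice], [spread glottis]; the lowest common ancestor is Laryngeal (depth 1 from Root).
Process 2: the features that change are [coronal], [anterior], [distributed], [strident], [dorsal], [high], [back]; the minimal node is Place (depth 3).
Laryngeal is closer to Root than Place, so Process 1 spreads the higher node.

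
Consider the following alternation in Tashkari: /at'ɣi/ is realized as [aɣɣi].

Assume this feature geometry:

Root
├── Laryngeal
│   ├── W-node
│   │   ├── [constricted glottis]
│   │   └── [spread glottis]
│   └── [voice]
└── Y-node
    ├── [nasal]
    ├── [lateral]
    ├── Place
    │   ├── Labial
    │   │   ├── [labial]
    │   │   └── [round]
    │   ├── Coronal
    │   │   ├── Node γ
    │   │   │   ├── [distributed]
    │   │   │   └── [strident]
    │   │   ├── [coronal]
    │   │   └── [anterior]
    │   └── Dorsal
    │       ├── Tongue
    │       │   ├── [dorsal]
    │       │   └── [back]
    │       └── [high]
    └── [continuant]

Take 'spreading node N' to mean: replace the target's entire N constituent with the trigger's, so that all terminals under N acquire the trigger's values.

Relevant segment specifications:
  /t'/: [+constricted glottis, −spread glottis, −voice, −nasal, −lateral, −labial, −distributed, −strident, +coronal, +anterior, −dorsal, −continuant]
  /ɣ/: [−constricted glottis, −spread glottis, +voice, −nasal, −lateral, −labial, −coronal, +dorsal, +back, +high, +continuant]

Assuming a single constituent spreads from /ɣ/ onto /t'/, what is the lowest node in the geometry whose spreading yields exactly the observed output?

Feature comparison: [voice], [constricted glottis], [continuant], [coronal], [anterior], [distributed], [strident], [dorsal], [high], [back] differ between /t'/ and [ɣ]; the remaining terminals match.
Tracing each changed feature up the tree, the paths first meet at Root; any lower node misses at least one of them.
If Root spreads, every terminal under it takes /ɣ/'s value, producing [ɣ] as observed.

Root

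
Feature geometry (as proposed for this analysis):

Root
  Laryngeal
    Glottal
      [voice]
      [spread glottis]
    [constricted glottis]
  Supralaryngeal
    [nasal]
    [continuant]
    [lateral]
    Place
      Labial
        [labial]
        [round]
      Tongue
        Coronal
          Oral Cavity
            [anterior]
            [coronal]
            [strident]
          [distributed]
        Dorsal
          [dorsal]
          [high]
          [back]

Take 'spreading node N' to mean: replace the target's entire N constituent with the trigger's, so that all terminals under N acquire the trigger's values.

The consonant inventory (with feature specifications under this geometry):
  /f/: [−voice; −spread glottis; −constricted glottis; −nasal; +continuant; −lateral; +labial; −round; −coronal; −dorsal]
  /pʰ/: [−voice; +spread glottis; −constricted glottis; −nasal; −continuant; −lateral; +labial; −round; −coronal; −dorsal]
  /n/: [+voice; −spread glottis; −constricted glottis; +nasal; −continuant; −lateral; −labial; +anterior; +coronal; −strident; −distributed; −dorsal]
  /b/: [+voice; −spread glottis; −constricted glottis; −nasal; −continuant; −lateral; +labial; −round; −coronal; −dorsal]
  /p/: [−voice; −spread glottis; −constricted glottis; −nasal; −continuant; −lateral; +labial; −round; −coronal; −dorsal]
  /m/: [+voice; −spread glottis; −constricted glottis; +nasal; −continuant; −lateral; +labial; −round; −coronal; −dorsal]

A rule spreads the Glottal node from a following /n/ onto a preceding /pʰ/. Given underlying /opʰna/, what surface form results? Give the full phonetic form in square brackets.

Terminals under Glottal in this geometry: [voice], [spread glottis].
The target acquires /n/'s values for everything under Glottal — [+voice], [−spread glottis] — while keeping its own [constricted glottis], [nasal], [continuant], ….
Among the inventory, only /b/ has exactly this specification, giving the surface form [obna].

[obna]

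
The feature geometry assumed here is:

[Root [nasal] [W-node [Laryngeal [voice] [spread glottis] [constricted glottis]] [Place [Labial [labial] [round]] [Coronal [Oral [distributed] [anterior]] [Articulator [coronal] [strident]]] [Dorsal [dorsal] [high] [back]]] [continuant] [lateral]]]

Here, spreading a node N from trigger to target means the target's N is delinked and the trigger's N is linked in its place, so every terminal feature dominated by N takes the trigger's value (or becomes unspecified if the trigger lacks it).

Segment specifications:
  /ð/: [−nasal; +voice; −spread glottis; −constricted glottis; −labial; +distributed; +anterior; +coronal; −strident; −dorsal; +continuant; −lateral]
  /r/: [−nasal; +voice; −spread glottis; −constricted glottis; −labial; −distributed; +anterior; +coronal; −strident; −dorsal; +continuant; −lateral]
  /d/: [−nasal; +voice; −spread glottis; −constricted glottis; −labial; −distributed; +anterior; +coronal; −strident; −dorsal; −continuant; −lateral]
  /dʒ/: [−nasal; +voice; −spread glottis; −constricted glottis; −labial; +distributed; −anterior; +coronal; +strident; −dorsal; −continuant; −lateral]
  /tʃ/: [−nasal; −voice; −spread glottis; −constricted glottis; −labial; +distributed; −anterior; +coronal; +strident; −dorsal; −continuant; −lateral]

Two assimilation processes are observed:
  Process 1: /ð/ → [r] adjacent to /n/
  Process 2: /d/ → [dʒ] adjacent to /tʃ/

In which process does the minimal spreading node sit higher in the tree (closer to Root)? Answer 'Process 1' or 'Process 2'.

Process 2

Process 1: the feature that changes is [distributed]; the minimal node is [distributed] (depth 5).
Process 2 alters [anterior], [distributed], [strident]; the lowest common ancestor is Coronal (depth 3 from Root).
Depth 3 < depth 5; Process 2 involves the structurally higher constituent Coronal.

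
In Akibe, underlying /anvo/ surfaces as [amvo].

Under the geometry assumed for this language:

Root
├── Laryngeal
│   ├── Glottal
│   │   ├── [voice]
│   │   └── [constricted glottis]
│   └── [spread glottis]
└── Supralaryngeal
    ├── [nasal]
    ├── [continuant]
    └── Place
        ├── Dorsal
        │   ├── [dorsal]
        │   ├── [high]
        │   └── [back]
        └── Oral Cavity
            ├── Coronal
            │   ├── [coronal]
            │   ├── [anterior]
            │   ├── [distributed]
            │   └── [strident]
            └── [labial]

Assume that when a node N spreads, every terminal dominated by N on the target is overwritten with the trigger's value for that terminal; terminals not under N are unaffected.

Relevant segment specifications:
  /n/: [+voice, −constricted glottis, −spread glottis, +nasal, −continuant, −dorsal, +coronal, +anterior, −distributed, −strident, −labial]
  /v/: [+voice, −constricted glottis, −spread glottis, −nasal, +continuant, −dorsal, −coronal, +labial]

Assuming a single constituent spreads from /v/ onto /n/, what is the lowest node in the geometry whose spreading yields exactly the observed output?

Comparing /n/ with its surface form [m], the features that change are [labial], [coronal], [anterior], [distributed], [strident].
These terminals are all dominated by Oral Cavity, and no proper subconstituent of Oral Cavity covers them all; Oral Cavity is their lowest common ancestor.
Spreading Oral Cavity from /v/ overwrites each of those terminals with /v/'s values, yielding exactly [m].
Features on which the two segments disagree outside Oral Cavity, such as [continuant], [nasal], are unchanged — nothing dominating them spread, and Oral Cavity is the minimal sufficient constituent.

Oral Cavity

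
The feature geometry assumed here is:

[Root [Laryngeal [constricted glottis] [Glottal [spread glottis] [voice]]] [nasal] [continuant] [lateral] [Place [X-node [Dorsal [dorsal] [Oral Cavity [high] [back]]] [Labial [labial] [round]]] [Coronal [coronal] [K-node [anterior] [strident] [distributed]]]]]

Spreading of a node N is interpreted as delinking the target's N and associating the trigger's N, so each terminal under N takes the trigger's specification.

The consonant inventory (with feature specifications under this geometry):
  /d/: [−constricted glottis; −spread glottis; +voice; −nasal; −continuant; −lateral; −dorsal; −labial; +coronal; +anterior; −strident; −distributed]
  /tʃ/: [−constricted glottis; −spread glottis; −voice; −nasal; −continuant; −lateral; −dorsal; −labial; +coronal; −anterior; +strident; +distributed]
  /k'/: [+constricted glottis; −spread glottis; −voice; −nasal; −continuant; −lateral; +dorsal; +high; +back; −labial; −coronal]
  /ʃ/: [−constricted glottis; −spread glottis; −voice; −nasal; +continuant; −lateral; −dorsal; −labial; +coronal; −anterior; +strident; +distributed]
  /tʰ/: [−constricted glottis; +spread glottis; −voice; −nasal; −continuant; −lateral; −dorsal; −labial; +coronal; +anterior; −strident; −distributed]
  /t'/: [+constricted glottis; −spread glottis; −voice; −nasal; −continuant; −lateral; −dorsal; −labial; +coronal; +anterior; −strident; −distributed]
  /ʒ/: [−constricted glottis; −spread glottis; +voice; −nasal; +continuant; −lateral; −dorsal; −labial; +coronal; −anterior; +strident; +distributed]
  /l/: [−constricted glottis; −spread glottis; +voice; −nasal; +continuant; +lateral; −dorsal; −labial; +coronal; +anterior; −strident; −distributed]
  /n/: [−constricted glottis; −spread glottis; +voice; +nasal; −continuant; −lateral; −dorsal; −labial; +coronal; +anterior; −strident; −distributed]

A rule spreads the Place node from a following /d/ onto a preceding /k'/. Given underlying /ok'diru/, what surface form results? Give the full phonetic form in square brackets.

[ot'diru]

Terminals under Place in this geometry: [dorsal], [high], [back], [labial], [round], [coronal], [anterior], [strident], [distributed].
After delinking /k'/'s Place and linking /d/'s, the affected terminals become [−dorsal], [−labial], [+coronal], [+anterior], [−strident], [−distributed]; [constricted glottis], [spread glottis], [voice], … (outside Place) are retained from /k'/.
Among the inventory, only /t'/ has exactly this specification, giving the surface form [ot'diru].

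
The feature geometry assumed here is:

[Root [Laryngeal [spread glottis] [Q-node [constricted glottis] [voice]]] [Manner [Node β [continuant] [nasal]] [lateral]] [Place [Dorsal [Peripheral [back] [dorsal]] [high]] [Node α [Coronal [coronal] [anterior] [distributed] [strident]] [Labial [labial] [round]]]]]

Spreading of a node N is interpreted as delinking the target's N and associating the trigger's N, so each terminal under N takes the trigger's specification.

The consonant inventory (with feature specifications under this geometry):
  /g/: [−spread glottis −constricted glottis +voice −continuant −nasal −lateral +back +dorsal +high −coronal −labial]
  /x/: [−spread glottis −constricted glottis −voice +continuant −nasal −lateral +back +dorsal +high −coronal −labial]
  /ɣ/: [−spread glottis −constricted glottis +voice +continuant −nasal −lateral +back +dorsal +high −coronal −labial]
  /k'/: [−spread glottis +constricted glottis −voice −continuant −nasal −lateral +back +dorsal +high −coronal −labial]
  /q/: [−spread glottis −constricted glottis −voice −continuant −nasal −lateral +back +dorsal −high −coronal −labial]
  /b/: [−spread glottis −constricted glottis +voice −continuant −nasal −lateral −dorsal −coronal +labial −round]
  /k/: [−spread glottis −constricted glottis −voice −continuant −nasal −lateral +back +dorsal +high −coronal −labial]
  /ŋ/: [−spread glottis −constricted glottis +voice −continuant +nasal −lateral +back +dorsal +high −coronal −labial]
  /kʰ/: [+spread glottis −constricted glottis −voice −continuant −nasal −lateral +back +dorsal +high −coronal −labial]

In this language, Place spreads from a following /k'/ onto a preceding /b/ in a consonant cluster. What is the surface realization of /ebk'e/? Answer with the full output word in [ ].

[egk'e]

The Place node dominates the terminals [back], [dorsal], [high], [coronal], [anterior], [distributed], [strident], [labial], [round].
The target acquires /k'/'s values for everything under Place — [+back], [+dorsal], [+high], [−coronal], [−labial] — while keeping its own [spread glottis], [constricted glottis], [voice], ….
The resulting bundle matches /g/ in the inventory; substituting it for /b/ gives [egk'e].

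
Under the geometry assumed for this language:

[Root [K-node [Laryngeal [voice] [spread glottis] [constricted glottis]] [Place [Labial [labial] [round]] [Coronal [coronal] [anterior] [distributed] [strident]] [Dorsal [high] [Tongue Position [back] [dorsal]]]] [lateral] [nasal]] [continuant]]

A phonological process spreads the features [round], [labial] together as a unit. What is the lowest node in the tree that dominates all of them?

[round] is immediately dominated by Labial.
[labial] is immediately dominated by Labial.
The listed terminals split across distinct daughters of Labial, so Labial itself is the smallest node containing them all.

Labial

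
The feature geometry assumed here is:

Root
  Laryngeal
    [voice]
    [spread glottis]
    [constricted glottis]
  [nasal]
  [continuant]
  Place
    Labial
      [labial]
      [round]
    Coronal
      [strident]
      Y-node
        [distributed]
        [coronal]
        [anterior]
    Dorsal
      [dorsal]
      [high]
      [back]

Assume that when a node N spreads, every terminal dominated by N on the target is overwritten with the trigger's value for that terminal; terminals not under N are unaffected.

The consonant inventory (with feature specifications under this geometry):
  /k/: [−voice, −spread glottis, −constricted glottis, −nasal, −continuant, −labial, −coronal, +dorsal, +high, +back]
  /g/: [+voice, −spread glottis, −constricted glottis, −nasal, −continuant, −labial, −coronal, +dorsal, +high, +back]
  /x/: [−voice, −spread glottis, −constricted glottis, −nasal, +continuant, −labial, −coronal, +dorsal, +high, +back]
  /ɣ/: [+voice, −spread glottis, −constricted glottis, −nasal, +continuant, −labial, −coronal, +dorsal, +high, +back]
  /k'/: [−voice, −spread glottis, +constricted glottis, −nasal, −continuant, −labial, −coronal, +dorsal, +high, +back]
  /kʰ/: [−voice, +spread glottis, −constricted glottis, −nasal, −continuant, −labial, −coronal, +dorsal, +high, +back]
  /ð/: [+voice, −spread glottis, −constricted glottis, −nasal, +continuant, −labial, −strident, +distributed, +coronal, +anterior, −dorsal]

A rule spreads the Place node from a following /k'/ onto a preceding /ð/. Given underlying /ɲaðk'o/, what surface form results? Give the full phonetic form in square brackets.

Terminals under Place in this geometry: [labial], [round], [strident], [distributed], [coronal], [anterior], [dorsal], [high], [back].
The target acquires /k'/'s values for everything under Place — [−labial], [−coronal], [+dorsal], [+high], [+back] — while keeping its own [voice], [spread glottis], [constricted glottis], ….
Among the inventory, only /ɣ/ has exactly this specification, giving the surface form [ɲaɣk'o].

[ɲaɣk'o]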